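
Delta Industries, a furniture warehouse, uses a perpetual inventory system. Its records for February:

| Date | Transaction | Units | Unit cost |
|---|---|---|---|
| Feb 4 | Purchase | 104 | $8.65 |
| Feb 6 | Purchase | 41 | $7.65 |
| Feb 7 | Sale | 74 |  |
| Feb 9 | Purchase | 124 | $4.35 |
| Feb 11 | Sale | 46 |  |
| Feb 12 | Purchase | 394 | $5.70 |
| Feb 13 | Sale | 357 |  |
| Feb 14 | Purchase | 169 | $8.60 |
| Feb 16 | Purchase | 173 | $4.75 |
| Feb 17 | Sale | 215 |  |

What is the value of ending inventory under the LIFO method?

Feb 7, 74 sold [LIFO — newest first]: 41 @ $7.65 + 33 @ $8.65 = $599.10
Feb 11, 46 sold [LIFO — newest first]: 46 @ $4.35 = $200.10
Feb 13, 357 sold [LIFO — newest first]: 357 @ $5.70 = $2,034.90
Feb 17, 215 sold [LIFO — newest first]: 173 @ $4.75 + 42 @ $8.60 = $1,182.95
Total COGS = $599.10 + $200.10 + $2,034.90 + $1,182.95 = $4,017.05
Ending inventory: 71 @ $8.65 + 78 @ $4.35 + 37 @ $5.70 + 127 @ $8.60 = $2,256.55

Ending inventory = $2,256.55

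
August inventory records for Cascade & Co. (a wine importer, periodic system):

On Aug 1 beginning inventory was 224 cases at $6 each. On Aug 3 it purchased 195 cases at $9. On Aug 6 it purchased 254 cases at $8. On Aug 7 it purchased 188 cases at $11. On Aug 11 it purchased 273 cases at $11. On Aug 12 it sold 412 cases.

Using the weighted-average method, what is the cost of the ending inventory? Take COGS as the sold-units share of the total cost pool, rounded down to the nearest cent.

Aug 12, sell 412: 412/1134 × $10,202.00 → $3,706.54
Ending inventory (cost pool remaining) = $6,495.46

Ending inventory = $6,495.46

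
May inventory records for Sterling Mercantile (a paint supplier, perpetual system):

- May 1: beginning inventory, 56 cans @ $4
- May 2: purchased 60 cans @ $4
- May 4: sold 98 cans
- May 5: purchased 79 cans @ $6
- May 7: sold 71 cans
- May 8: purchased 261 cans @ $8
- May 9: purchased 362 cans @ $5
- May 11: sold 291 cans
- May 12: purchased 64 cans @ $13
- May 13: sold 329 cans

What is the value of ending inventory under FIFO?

May 4, 98 sold [FIFO — oldest first]: 56 @ $4 + 42 @ $4 = $392
May 7, 71 sold [FIFO — oldest first]: 18 @ $4 + 53 @ $6 = $390
May 11, 291 sold [FIFO — oldest first]: 26 @ $6 + 261 @ $8 + 4 @ $5 = $2,264
May 13, 329 sold [FIFO — oldest first]: 329 @ $5 = $1,645
Total COGS = $392 + $390 + $2,264 + $1,645 = $4,691
Ending inventory: 29 @ $5 + 64 @ $13 = $977
Check: goods available $5,668 = COGS $4,691 + ending $977

Ending inventory = $977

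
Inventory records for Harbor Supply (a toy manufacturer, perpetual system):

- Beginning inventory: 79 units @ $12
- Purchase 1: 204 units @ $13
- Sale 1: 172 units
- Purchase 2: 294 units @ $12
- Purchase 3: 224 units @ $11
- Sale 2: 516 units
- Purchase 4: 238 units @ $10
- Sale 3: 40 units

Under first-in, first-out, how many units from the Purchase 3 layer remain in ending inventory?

73

Sale 1 (172) [FIFO — oldest first]: 79 @ $12 + 93 @ $13 = $2,157
Sale 2 (516) [FIFO — oldest first]: 111 @ $13 + 294 @ $12 + 111 @ $11 = $6,192
Sale 3 (40) [FIFO — oldest first]: 40 @ $11 = $440
Total COGS = $2,157 + $6,192 + $440 = $8,789
Ending inventory: 73 @ $11 + 238 @ $10 = $3,183
Check: goods available $11,972 = COGS $8,789 + ending $3,183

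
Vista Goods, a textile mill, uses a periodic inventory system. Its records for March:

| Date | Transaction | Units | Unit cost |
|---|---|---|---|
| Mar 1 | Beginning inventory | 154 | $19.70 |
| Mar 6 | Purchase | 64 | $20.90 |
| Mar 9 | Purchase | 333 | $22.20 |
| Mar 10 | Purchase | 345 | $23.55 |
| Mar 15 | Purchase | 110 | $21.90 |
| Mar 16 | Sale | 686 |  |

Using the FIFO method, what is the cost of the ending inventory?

Ending inventory = $7,354.50

Mar 16, 686 sold [FIFO — oldest first]: 154 @ $19.70 + 64 @ $20.90 + 333 @ $22.20 + 135 @ $23.55 = $14,943.25
Ending inventory: 210 @ $23.55 + 110 @ $21.90 = $7,354.50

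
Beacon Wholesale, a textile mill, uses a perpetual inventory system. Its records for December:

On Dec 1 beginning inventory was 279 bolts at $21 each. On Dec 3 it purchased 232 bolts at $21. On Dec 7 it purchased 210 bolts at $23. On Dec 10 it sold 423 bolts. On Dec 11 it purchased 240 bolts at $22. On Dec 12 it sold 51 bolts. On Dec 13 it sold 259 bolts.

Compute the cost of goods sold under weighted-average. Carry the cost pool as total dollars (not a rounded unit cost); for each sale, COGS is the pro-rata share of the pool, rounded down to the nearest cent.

COGS = $15,877.71

After Dec 1: 279 on hand, pool $5,859.00 (≈ $21.0000 each)
After Dec 3: 511 on hand, pool $10,731.00 (≈ $21.0000 each)
After Dec 7: 721 on hand, pool $15,561.00 (≈ $21.5825 each)
Dec 10, sell 423: 423/721 × $15,561.00 → $9,129.40
After Dec 11: 538 on hand, pool $11,711.60 (≈ $21.7688 each)
Dec 12, sell 51: 51/538 × $11,711.60 → $1,110.20
Dec 13, sell 259: 259/487 × $10,601.40 → $5,638.11
Total COGS = $9,129.40 + $1,110.20 + $5,638.11 = $15,877.71
Ending inventory (cost pool remaining) = $4,963.29
Check: goods available $20,841.00 = COGS $15,877.71 + ending $4,963.29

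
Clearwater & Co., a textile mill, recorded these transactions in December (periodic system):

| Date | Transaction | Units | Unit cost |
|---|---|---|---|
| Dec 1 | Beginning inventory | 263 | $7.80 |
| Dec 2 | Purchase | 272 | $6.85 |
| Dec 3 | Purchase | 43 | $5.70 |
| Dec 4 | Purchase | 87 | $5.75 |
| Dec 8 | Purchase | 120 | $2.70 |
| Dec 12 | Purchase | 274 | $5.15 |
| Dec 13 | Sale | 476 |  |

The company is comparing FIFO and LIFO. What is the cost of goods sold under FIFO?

COGS = $3,510.45

FIFO COGS: 263 @ $7.80 + 213 @ $6.85 = $3,510.45
LIFO COGS: 274 @ $5.15 + 120 @ $2.70 + 82 @ $5.75 = $2,206.60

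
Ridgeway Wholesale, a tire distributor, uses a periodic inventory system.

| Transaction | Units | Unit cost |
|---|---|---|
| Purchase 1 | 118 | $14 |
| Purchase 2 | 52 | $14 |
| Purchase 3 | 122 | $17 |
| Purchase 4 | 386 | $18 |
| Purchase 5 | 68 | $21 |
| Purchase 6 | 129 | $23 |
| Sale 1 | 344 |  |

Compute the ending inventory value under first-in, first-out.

Ending inventory = $10,407

Sale 1 (344) [FIFO — oldest first]: 118 @ $14 + 52 @ $14 + 122 @ $17 + 52 @ $18 = $5,390
Ending inventory: 334 @ $18 + 68 @ $21 + 129 @ $23 = $10,407
Check: goods available $15,797 = COGS $5,390 + ending $10,407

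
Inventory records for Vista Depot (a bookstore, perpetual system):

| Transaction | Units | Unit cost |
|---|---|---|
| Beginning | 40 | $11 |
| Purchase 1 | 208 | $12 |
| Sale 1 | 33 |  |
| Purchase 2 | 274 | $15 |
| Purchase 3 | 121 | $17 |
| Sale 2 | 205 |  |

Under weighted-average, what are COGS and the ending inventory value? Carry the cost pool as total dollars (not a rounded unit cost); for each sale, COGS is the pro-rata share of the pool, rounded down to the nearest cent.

After Beginning: 40 on hand, pool $440.00 (≈ $11.0000 each)
After Purchase 1: 248 on hand, pool $2,936.00 (≈ $11.8387 each)
Sale 1, sell 33: 33/248 × $2,936.00 → $390.67
After Purchase 2: 489 on hand, pool $6,655.33 (≈ $13.6101 each)
After Purchase 3: 610 on hand, pool $8,712.33 (≈ $14.2825 each)
Sale 2, sell 205: 205/610 × $8,712.33 → $2,927.91
Total COGS = $390.67 + $2,927.91 = $3,318.58
Ending inventory (cost pool remaining) = $5,784.42
Check: goods available $9,103.00 = COGS $3,318.58 + ending $5,784.42

COGS = $3,318.58; ending inventory = $5,784.42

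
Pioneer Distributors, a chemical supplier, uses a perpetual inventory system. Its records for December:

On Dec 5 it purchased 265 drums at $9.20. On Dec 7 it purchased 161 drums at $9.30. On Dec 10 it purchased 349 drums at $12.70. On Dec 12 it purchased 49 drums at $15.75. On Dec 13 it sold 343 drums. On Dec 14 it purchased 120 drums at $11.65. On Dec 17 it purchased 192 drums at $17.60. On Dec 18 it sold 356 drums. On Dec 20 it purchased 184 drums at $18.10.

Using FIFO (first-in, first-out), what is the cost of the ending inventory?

Dec 13, 343 sold [FIFO — oldest first]: 265 @ $9.20 + 78 @ $9.30 = $3,163.40
Dec 18, 356 sold [FIFO — oldest first]: 83 @ $9.30 + 273 @ $12.70 = $4,239.00
Total COGS = $3,163.40 + $4,239.00 = $7,402.40
Ending inventory: 76 @ $12.70 + 49 @ $15.75 + 120 @ $11.65 + 192 @ $17.60 + 184 @ $18.10 = $9,844.55

Ending inventory = $9,844.55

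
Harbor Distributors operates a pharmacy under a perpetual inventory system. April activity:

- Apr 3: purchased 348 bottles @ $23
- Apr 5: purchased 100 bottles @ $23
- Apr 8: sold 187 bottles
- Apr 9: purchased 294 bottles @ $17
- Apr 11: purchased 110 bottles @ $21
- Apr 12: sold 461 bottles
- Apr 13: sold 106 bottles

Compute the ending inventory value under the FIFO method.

Ending inventory = $2,058

Apr 8, 187 sold [FIFO — oldest first]: 187 @ $23 = $4,301
Apr 12, 461 sold [FIFO — oldest first]: 161 @ $23 + 100 @ $23 + 200 @ $17 = $9,403
Apr 13, 106 sold [FIFO — oldest first]: 94 @ $17 + 12 @ $21 = $1,850
Total COGS = $4,301 + $9,403 + $1,850 = $15,554
Ending inventory: 98 @ $21 = $2,058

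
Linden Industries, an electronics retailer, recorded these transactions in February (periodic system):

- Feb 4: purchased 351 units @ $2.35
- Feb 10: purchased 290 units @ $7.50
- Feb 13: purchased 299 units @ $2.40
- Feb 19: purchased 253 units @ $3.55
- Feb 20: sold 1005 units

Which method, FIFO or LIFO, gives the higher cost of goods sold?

LIFO

FIFO COGS: 351 @ $2.35 + 290 @ $7.50 + 299 @ $2.40 + 65 @ $3.55 = $3,948.20
LIFO COGS: 253 @ $3.55 + 299 @ $2.40 + 290 @ $7.50 + 163 @ $2.35 = $4,173.80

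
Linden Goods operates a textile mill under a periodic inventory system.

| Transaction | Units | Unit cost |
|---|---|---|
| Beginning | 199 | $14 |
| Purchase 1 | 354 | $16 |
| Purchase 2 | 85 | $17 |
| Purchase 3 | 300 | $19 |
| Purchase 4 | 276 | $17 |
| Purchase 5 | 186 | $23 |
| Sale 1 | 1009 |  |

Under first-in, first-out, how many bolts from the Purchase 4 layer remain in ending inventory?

Sale 1 (1009) [FIFO — oldest first]: 199 @ $14 + 354 @ $16 + 85 @ $17 + 300 @ $19 + 71 @ $17 = $16,802
Ending inventory: 205 @ $17 + 186 @ $23 = $7,763
Check: goods available $24,565 = COGS $16,802 + ending $7,763

205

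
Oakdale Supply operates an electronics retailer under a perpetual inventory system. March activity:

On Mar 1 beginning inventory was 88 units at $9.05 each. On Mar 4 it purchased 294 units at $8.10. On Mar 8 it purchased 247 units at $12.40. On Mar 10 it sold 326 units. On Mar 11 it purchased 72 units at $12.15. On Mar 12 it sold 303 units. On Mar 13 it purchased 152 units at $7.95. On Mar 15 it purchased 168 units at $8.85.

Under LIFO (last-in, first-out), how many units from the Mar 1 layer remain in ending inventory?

Mar 10, 326 sold [LIFO — newest first]: 247 @ $12.40 + 79 @ $8.10 = $3,702.70
Mar 12, 303 sold [LIFO — newest first]: 72 @ $12.15 + 215 @ $8.10 + 16 @ $9.05 = $2,761.10
Total COGS = $3,702.70 + $2,761.10 = $6,463.80
Ending inventory: 72 @ $9.05 + 152 @ $7.95 + 168 @ $8.85 = $3,346.80

72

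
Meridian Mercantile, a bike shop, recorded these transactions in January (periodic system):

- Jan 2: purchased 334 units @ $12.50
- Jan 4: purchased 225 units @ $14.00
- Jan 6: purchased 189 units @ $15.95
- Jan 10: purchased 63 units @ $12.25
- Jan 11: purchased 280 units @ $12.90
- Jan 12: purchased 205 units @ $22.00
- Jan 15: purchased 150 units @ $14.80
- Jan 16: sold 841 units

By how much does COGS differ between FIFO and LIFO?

$1,896.30

FIFO COGS: 334 @ $12.50 + 225 @ $14.00 + 189 @ $15.95 + 63 @ $12.25 + 30 @ $12.90 = $11,498.30
LIFO COGS: 150 @ $14.80 + 205 @ $22.00 + 280 @ $12.90 + 63 @ $12.25 + 143 @ $15.95 = $13,394.60
Difference = |$11,498.30 − $13,394.60| = $1,896.30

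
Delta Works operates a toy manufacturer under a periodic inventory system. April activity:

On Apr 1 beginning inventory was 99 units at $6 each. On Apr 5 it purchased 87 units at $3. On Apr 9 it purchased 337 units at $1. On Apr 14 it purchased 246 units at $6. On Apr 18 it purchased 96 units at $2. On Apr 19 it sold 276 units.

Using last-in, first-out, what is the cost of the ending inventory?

Apr 19, 276 sold [LIFO — newest first]: 96 @ $2 + 180 @ $6 = $1,272
Ending inventory: 99 @ $6 + 87 @ $3 + 337 @ $1 + 66 @ $6 = $1,588

Ending inventory = $1,588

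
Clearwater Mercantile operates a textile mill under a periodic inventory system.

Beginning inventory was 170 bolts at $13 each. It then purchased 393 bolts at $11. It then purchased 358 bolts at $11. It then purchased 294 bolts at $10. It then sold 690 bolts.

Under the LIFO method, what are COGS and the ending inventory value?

COGS = $7,296; ending inventory = $6,115

Sale 1 (690) [LIFO — newest first]: 294 @ $10 + 358 @ $11 + 38 @ $11 = $7,296
Ending inventory: 170 @ $13 + 355 @ $11 = $6,115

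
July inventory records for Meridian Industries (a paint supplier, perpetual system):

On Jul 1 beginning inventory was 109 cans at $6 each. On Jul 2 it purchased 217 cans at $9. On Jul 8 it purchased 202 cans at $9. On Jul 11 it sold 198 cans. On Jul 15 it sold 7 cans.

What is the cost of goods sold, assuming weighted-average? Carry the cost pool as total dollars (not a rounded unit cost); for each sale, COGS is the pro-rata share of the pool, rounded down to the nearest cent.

COGS = $1,718.03

After Jul 1: 109 on hand, pool $654.00 (≈ $6.0000 each)
After Jul 2: 326 on hand, pool $2,607.00 (≈ $7.9969 each)
After Jul 8: 528 on hand, pool $4,425.00 (≈ $8.3807 each)
Jul 11, sell 198: 198/528 × $4,425.00 → $1,659.37
Jul 15, sell 7: 7/330 × $2,765.63 → $58.66
Total COGS = $1,659.37 + $58.66 = $1,718.03
Ending inventory (cost pool remaining) = $2,706.97
Check: goods available $4,425.00 = COGS $1,718.03 + ending $2,706.97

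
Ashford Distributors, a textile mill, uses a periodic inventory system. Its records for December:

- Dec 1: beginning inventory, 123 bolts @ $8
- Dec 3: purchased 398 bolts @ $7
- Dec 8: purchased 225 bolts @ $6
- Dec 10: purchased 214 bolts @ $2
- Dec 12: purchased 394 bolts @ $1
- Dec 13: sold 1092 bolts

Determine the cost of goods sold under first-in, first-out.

COGS = $5,680

Dec 13, 1092 sold [FIFO — oldest first]: 123 @ $8 + 398 @ $7 + 225 @ $6 + 214 @ $2 + 132 @ $1 = $5,680
Ending inventory: 262 @ $1 = $262
Check: goods available $5,942 = COGS $5,680 + ending $262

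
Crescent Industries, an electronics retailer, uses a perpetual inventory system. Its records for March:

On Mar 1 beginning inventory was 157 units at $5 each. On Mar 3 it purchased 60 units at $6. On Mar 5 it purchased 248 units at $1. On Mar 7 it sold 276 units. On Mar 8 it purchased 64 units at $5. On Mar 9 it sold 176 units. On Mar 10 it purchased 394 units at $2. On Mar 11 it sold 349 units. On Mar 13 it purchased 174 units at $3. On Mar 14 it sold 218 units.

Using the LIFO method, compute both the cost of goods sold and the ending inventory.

COGS = $2,636; ending inventory = $387

Mar 7, 276 sold [LIFO — newest first]: 248 @ $1 + 28 @ $6 = $416
Mar 9, 176 sold [LIFO — newest first]: 64 @ $5 + 32 @ $6 + 80 @ $5 = $912
Mar 11, 349 sold [LIFO — newest first]: 349 @ $2 = $698
Mar 14, 218 sold [LIFO — newest first]: 174 @ $3 + 44 @ $2 = $610
Total COGS = $416 + $912 + $698 + $610 = $2,636
Ending inventory: 77 @ $5 + 1 @ $2 = $387
Check: goods available $3,023 = COGS $2,636 + ending $387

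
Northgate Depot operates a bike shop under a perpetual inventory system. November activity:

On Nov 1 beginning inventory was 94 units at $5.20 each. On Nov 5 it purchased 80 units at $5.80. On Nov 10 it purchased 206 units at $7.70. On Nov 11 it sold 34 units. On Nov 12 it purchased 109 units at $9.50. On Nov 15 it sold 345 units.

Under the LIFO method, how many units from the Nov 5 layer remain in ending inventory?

Nov 11, 34 sold [LIFO — newest first]: 34 @ $7.70 = $261.80
Nov 15, 345 sold [LIFO — newest first]: 109 @ $9.50 + 172 @ $7.70 + 64 @ $5.80 = $2,731.10
Total COGS = $261.80 + $2,731.10 = $2,992.90
Ending inventory: 94 @ $5.20 + 16 @ $5.80 = $581.60
Check: goods available $3,574.50 = COGS $2,992.90 + ending $581.60

16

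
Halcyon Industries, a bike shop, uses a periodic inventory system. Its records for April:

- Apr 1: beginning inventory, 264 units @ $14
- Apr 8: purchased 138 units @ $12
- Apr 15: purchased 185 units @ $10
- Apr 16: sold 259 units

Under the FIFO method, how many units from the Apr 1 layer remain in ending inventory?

Apr 16, 259 sold [FIFO — oldest first]: 259 @ $14 = $3,626
Ending inventory: 5 @ $14 + 138 @ $12 + 185 @ $10 = $3,576
Check: goods available $7,202 = COGS $3,626 + ending $3,576

5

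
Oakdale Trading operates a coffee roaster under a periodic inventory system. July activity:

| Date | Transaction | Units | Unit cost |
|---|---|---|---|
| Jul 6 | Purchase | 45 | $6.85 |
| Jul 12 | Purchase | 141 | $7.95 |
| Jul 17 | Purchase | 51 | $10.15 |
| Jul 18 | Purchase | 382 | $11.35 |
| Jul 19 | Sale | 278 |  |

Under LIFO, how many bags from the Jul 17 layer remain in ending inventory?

51

Jul 19, 278 sold [LIFO — newest first]: 278 @ $11.35 = $3,155.30
Ending inventory: 45 @ $6.85 + 141 @ $7.95 + 51 @ $10.15 + 104 @ $11.35 = $3,127.25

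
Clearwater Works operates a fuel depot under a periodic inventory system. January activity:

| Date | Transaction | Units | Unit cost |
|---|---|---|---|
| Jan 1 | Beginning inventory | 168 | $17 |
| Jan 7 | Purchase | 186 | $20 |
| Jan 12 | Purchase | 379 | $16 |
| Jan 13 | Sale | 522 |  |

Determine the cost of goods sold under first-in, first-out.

COGS = $9,264

Jan 13, 522 sold [FIFO — oldest first]: 168 @ $17 + 186 @ $20 + 168 @ $16 = $9,264
Ending inventory: 211 @ $16 = $3,376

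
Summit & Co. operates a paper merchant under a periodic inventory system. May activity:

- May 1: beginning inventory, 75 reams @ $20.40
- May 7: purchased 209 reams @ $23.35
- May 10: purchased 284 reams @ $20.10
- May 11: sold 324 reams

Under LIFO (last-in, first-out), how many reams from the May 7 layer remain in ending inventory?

May 11, 324 sold [LIFO — newest first]: 284 @ $20.10 + 40 @ $23.35 = $6,642.40
Ending inventory: 75 @ $20.40 + 169 @ $23.35 = $5,476.15
Check: goods available $12,118.55 = COGS $6,642.40 + ending $5,476.15

169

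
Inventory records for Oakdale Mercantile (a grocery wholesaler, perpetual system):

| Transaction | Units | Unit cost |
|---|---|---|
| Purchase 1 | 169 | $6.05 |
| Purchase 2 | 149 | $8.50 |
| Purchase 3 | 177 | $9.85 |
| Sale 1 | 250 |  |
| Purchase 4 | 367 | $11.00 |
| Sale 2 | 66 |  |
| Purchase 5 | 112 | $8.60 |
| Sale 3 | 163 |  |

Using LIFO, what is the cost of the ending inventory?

Sale 1 (250) [LIFO — newest first]: 177 @ $9.85 + 73 @ $8.50 = $2,363.95
Sale 2 (66) [LIFO — newest first]: 66 @ $11.00 = $726.00
Sale 3 (163) [LIFO — newest first]: 112 @ $8.60 + 51 @ $11.00 = $1,524.20
Total COGS = $2,363.95 + $726.00 + $1,524.20 = $4,614.15
Ending inventory: 169 @ $6.05 + 76 @ $8.50 + 250 @ $11.00 = $4,418.45

Ending inventory = $4,418.45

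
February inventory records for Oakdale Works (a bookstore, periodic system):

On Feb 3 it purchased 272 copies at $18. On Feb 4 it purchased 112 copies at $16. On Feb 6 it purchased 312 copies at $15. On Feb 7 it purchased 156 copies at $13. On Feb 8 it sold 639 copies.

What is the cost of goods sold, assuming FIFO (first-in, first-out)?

COGS = $10,513

Feb 8, 639 sold [FIFO — oldest first]: 272 @ $18 + 112 @ $16 + 255 @ $15 = $10,513
Ending inventory: 57 @ $15 + 156 @ $13 = $2,883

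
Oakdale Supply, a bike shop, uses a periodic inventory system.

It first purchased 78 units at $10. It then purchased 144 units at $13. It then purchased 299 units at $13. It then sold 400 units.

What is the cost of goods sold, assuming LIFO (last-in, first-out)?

Sale 1 (400) [LIFO — newest first]: 299 @ $13 + 101 @ $13 = $5,200
Ending inventory: 78 @ $10 + 43 @ $13 = $1,339

COGS = $5,200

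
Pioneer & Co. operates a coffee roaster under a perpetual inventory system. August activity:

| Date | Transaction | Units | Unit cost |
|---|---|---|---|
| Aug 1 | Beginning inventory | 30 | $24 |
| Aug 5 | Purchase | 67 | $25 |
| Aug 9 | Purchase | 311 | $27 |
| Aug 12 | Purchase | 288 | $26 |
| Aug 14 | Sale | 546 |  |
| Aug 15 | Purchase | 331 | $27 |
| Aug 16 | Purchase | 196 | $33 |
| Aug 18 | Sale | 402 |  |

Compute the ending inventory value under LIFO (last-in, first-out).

Ending inventory = $7,201

Aug 14, 546 sold [LIFO — newest first]: 288 @ $26 + 258 @ $27 = $14,454
Aug 18, 402 sold [LIFO — newest first]: 196 @ $33 + 206 @ $27 = $12,030
Total COGS = $14,454 + $12,030 = $26,484
Ending inventory: 30 @ $24 + 67 @ $25 + 53 @ $27 + 125 @ $27 = $7,201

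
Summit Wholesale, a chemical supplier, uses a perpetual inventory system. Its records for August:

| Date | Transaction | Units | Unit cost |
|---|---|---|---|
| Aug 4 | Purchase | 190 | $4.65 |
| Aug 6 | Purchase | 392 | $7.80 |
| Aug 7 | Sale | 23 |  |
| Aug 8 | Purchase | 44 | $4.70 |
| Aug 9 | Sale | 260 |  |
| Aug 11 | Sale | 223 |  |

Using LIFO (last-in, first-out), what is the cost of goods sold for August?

COGS = $3,589.90

Aug 7, 23 sold [LIFO — newest first]: 23 @ $7.80 = $179.40
Aug 9, 260 sold [LIFO — newest first]: 44 @ $4.70 + 216 @ $7.80 = $1,891.60
Aug 11, 223 sold [LIFO — newest first]: 153 @ $7.80 + 70 @ $4.65 = $1,518.90
Total COGS = $179.40 + $1,891.60 + $1,518.90 = $3,589.90
Ending inventory: 120 @ $4.65 = $558.00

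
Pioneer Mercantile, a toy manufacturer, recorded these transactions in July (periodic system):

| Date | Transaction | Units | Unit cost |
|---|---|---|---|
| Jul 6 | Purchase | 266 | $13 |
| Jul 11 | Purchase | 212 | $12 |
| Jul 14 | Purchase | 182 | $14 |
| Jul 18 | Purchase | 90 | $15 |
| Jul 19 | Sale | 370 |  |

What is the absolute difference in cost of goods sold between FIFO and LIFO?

$368

FIFO COGS: 266 @ $13 + 104 @ $12 = $4,706
LIFO COGS: 90 @ $15 + 182 @ $14 + 98 @ $12 = $5,074
Difference = |$4,706 − $5,074| = $368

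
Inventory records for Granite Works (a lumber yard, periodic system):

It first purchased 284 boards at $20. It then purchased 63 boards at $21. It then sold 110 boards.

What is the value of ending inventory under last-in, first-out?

Sale 1 (110) [LIFO — newest first]: 63 @ $21 + 47 @ $20 = $2,263
Ending inventory: 237 @ $20 = $4,740
Check: goods available $7,003 = COGS $2,263 + ending $4,740

Ending inventory = $4,740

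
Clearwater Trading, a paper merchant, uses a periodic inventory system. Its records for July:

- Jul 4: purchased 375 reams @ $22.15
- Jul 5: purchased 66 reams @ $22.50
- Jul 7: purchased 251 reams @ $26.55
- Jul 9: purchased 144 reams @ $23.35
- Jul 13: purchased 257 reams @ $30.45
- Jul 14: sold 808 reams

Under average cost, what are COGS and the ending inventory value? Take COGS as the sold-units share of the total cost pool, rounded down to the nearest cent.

COGS = $20,435.34; ending inventory = $7,208.01

Jul 14, sell 808: 808/1093 × $27,643.35 → $20,435.34
Ending inventory (cost pool remaining) = $7,208.01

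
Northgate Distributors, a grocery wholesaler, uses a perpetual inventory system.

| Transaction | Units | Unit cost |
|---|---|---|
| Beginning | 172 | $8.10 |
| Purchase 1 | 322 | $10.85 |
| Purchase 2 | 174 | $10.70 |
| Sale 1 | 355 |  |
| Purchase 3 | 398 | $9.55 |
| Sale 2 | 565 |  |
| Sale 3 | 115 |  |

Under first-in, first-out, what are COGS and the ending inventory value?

COGS = $10,253.55; ending inventory = $296.05

Sale 1 (355) [FIFO — oldest first]: 172 @ $8.10 + 183 @ $10.85 = $3,378.75
Sale 2 (565) [FIFO — oldest first]: 139 @ $10.85 + 174 @ $10.70 + 252 @ $9.55 = $5,776.55
Sale 3 (115) [FIFO — oldest first]: 115 @ $9.55 = $1,098.25
Total COGS = $3,378.75 + $5,776.55 + $1,098.25 = $10,253.55
Ending inventory: 31 @ $9.55 = $296.05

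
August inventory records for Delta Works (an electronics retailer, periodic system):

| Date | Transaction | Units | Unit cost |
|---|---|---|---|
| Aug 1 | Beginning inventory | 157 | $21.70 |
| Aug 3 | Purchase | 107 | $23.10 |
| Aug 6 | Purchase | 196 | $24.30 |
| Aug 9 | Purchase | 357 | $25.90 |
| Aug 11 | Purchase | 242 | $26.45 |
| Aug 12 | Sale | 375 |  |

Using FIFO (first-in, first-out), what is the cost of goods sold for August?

Aug 12, 375 sold [FIFO — oldest first]: 157 @ $21.70 + 107 @ $23.10 + 111 @ $24.30 = $8,575.90
Ending inventory: 85 @ $24.30 + 357 @ $25.90 + 242 @ $26.45 = $17,712.70

COGS = $8,575.90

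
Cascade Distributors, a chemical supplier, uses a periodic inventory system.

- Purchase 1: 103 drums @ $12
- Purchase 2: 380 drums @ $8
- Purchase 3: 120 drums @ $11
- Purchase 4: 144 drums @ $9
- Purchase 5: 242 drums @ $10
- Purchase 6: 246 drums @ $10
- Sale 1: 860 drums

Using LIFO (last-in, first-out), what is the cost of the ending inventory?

Ending inventory = $3,412

Sale 1 (860) [LIFO — newest first]: 246 @ $10 + 242 @ $10 + 144 @ $9 + 120 @ $11 + 108 @ $8 = $8,360
Ending inventory: 103 @ $12 + 272 @ $8 = $3,412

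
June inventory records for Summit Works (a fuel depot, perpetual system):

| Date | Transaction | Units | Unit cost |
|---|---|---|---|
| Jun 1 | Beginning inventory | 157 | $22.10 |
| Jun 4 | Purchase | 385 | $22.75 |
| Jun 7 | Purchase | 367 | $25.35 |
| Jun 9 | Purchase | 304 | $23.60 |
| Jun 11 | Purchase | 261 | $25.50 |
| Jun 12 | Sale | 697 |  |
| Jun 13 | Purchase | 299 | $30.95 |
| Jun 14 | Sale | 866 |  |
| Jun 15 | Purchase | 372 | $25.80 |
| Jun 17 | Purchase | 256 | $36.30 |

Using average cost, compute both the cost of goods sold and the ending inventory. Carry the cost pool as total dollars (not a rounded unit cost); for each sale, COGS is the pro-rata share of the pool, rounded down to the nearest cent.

After Jun 1: 157 on hand, pool $3,469.70 (≈ $22.1000 each)
After Jun 4: 542 on hand, pool $12,228.45 (≈ $22.5617 each)
After Jun 7: 909 on hand, pool $21,531.90 (≈ $23.6875 each)
After Jun 9: 1213 on hand, pool $28,706.30 (≈ $23.6655 each)
After Jun 11: 1474 on hand, pool $35,361.80 (≈ $23.9904 each)
Jun 12, sell 697: 697/1474 × $35,361.80 → $16,721.28
After Jun 13: 1076 on hand, pool $27,894.57 (≈ $25.9243 each)
Jun 14, sell 866: 866/1076 × $27,894.57 → $22,450.46
After Jun 15: 582 on hand, pool $15,041.71 (≈ $25.8449 each)
After Jun 17: 838 on hand, pool $24,334.51 (≈ $29.0388 each)
Total COGS = $16,721.28 + $22,450.46 = $39,171.74
Ending inventory (cost pool remaining) = $24,334.51

COGS = $39,171.74; ending inventory = $24,334.51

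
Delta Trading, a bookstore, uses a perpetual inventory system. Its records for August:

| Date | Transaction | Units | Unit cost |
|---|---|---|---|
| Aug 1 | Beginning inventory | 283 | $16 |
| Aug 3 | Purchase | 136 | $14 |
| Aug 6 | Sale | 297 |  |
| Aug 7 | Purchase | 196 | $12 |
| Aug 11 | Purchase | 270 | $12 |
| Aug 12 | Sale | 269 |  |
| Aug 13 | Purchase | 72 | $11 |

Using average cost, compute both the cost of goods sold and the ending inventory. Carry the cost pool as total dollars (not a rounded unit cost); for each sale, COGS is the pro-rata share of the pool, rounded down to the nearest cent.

After Aug 1: 283 on hand, pool $4,528.00 (≈ $16.0000 each)
After Aug 3: 419 on hand, pool $6,432.00 (≈ $15.3508 each)
Aug 6, sell 297: 297/419 × $6,432.00 → $4,559.19
After Aug 7: 318 on hand, pool $4,224.81 (≈ $13.2856 each)
After Aug 11: 588 on hand, pool $7,464.81 (≈ $12.6953 each)
Aug 12, sell 269: 269/588 × $7,464.81 → $3,415.02
After Aug 13: 391 on hand, pool $4,841.79 (≈ $12.3831 each)
Total COGS = $4,559.19 + $3,415.02 = $7,974.21
Ending inventory (cost pool remaining) = $4,841.79

COGS = $7,974.21; ending inventory = $4,841.79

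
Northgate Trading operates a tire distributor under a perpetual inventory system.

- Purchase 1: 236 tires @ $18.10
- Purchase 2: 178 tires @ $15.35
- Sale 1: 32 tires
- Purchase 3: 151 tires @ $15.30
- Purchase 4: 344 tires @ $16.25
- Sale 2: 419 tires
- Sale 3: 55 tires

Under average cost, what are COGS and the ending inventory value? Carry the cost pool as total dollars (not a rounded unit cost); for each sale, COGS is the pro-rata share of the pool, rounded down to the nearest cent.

After Purchase 1: 236 on hand, pool $4,271.60 (≈ $18.1000 each)
After Purchase 2: 414 on hand, pool $7,003.90 (≈ $16.9176 each)
Sale 1, sell 32: 32/414 × $7,003.90 → $541.36
After Purchase 3: 533 on hand, pool $8,772.84 (≈ $16.4594 each)
After Purchase 4: 877 on hand, pool $14,362.84 (≈ $16.3772 each)
Sale 2, sell 419: 419/877 × $14,362.84 → $6,862.06
Sale 3, sell 55: 55/458 × $7,500.78 → $900.74
Total COGS = $541.36 + $6,862.06 + $900.74 = $8,304.16
Ending inventory (cost pool remaining) = $6,600.04
Check: goods available $14,904.20 = COGS $8,304.16 + ending $6,600.04

COGS = $8,304.16; ending inventory = $6,600.04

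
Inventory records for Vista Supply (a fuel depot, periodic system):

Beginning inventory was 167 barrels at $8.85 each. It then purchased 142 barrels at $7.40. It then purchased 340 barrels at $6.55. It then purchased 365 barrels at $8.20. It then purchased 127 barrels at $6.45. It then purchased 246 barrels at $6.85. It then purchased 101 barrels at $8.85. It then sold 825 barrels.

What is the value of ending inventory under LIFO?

Ending inventory = $4,870.55

Sale 1 (825) [LIFO — newest first]: 101 @ $8.85 + 246 @ $6.85 + 127 @ $6.45 + 351 @ $8.20 = $6,276.30
Ending inventory: 167 @ $8.85 + 142 @ $7.40 + 340 @ $6.55 + 14 @ $8.20 = $4,870.55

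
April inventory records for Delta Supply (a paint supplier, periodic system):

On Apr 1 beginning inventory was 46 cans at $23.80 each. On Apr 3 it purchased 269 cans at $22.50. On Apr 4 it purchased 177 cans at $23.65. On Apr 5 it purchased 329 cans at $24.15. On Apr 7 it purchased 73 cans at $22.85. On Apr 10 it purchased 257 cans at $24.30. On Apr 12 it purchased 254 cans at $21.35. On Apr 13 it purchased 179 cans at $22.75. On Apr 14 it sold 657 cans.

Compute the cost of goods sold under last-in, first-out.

Apr 14, 657 sold [LIFO — newest first]: 179 @ $22.75 + 254 @ $21.35 + 224 @ $24.30 = $14,938.35
Ending inventory: 46 @ $23.80 + 269 @ $22.50 + 177 @ $23.65 + 329 @ $24.15 + 73 @ $22.85 + 33 @ $24.30 = $21,748.65
Check: goods available $36,687.00 = COGS $14,938.35 + ending $21,748.65

COGS = $14,938.35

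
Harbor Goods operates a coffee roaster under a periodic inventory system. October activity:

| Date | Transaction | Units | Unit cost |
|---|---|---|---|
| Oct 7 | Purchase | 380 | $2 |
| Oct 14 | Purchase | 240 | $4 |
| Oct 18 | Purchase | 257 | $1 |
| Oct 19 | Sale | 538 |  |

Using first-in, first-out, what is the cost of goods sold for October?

Oct 19, 538 sold [FIFO — oldest first]: 380 @ $2 + 158 @ $4 = $1,392
Ending inventory: 82 @ $4 + 257 @ $1 = $585

COGS = $1,392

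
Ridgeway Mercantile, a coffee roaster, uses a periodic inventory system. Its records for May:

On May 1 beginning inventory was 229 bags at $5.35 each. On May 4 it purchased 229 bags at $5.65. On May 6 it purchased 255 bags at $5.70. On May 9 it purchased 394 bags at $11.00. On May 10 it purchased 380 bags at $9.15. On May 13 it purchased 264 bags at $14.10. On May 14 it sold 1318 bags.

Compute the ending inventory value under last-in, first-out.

Ending inventory = $2,377.75

May 14, 1318 sold [LIFO — newest first]: 264 @ $14.10 + 380 @ $9.15 + 394 @ $11.00 + 255 @ $5.70 + 25 @ $5.65 = $13,128.15
Ending inventory: 229 @ $5.35 + 204 @ $5.65 = $2,377.75
Check: goods available $15,505.90 = COGS $13,128.15 + ending $2,377.75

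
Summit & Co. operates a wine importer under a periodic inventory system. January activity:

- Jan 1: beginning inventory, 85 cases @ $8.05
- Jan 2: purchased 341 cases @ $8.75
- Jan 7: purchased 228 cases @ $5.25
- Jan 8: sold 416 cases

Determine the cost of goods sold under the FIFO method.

Jan 8, 416 sold [FIFO — oldest first]: 85 @ $8.05 + 331 @ $8.75 = $3,580.50
Ending inventory: 10 @ $8.75 + 228 @ $5.25 = $1,284.50

COGS = $3,580.50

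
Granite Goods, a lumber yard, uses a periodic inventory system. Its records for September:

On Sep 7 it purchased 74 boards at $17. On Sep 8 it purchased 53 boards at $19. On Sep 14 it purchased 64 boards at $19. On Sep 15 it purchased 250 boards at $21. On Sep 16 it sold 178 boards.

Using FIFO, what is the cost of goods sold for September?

Sep 16, 178 sold [FIFO — oldest first]: 74 @ $17 + 53 @ $19 + 51 @ $19 = $3,234
Ending inventory: 13 @ $19 + 250 @ $21 = $5,497
Check: goods available $8,731 = COGS $3,234 + ending $5,497

COGS = $3,234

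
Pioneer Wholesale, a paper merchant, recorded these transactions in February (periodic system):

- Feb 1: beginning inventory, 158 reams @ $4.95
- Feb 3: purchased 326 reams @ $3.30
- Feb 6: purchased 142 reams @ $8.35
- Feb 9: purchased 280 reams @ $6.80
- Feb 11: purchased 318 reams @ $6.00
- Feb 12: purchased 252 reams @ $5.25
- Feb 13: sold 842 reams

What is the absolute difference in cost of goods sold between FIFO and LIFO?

FIFO COGS: 158 @ $4.95 + 326 @ $3.30 + 142 @ $8.35 + 216 @ $6.80 = $4,512.40
LIFO COGS: 252 @ $5.25 + 318 @ $6.00 + 272 @ $6.80 = $5,080.60
Difference = |$4,512.40 − $5,080.60| = $568.20

$568.20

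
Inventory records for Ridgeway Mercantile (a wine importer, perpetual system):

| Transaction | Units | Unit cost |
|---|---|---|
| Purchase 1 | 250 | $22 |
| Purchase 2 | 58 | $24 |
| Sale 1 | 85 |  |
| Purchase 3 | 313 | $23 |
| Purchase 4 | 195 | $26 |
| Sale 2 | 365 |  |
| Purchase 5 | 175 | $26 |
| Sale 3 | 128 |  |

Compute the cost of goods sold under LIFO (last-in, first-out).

COGS = $14,294

Sale 1 (85) [LIFO — newest first]: 58 @ $24 + 27 @ $22 = $1,986
Sale 2 (365) [LIFO — newest first]: 195 @ $26 + 170 @ $23 = $8,980
Sale 3 (128) [LIFO — newest first]: 128 @ $26 = $3,328
Total COGS = $1,986 + $8,980 + $3,328 = $14,294
Ending inventory: 223 @ $22 + 143 @ $23 + 47 @ $26 = $9,417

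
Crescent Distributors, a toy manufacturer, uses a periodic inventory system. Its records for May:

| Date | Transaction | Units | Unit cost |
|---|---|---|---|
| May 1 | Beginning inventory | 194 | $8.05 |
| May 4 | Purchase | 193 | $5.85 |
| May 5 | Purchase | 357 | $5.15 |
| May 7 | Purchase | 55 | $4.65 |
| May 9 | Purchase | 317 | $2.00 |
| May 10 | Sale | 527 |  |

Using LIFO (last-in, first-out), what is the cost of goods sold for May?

May 10, 527 sold [LIFO — newest first]: 317 @ $2.00 + 55 @ $4.65 + 155 @ $5.15 = $1,688.00
Ending inventory: 194 @ $8.05 + 193 @ $5.85 + 202 @ $5.15 = $3,731.05
Check: goods available $5,419.05 = COGS $1,688.00 + ending $3,731.05

COGS = $1,688.00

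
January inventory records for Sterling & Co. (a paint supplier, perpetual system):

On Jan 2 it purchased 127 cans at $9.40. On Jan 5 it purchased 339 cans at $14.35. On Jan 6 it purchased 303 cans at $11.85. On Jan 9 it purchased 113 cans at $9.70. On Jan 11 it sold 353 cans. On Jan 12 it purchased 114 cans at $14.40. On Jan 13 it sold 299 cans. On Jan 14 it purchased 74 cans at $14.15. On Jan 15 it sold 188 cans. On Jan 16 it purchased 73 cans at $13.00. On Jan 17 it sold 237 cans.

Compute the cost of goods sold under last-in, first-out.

COGS = $13,762.40

Jan 11, 353 sold [LIFO — newest first]: 113 @ $9.70 + 240 @ $11.85 = $3,940.10
Jan 13, 299 sold [LIFO — newest first]: 114 @ $14.40 + 63 @ $11.85 + 122 @ $14.35 = $4,138.85
Jan 15, 188 sold [LIFO — newest first]: 74 @ $14.15 + 114 @ $14.35 = $2,683.00
Jan 17, 237 sold [LIFO — newest first]: 73 @ $13.00 + 103 @ $14.35 + 61 @ $9.40 = $3,000.45
Total COGS = $3,940.10 + $4,138.85 + $2,683.00 + $3,000.45 = $13,762.40
Ending inventory: 66 @ $9.40 = $620.40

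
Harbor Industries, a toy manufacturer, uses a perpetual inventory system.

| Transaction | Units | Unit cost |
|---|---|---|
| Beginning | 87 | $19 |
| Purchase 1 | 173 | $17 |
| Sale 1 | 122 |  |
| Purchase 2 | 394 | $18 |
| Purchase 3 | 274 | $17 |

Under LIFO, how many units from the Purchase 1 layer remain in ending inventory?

51

Sale 1 (122) [LIFO — newest first]: 122 @ $17 = $2,074
Ending inventory: 87 @ $19 + 51 @ $17 + 394 @ $18 + 274 @ $17 = $14,270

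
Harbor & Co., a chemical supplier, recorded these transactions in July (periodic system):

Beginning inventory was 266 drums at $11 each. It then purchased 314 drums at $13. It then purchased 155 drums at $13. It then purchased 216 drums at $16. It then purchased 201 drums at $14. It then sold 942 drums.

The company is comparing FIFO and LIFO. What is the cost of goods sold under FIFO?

FIFO COGS: 266 @ $11 + 314 @ $13 + 155 @ $13 + 207 @ $16 = $12,335
LIFO COGS: 201 @ $14 + 216 @ $16 + 155 @ $13 + 314 @ $13 + 56 @ $11 = $12,983

COGS = $12,335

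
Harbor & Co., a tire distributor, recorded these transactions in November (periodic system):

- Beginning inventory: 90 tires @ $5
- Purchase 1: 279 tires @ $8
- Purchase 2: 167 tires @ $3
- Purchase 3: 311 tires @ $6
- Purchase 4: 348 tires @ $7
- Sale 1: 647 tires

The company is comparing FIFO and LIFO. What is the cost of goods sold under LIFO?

FIFO COGS: 90 @ $5 + 279 @ $8 + 167 @ $3 + 111 @ $6 = $3,849
LIFO COGS: 348 @ $7 + 299 @ $6 = $4,230

COGS = $4,230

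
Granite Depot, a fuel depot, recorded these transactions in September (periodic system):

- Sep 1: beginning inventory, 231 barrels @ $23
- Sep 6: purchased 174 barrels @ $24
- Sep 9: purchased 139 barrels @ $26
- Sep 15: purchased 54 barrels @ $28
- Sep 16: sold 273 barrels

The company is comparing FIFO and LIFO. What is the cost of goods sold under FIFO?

COGS = $6,321

FIFO COGS: 231 @ $23 + 42 @ $24 = $6,321
LIFO COGS: 54 @ $28 + 139 @ $26 + 80 @ $24 = $7,046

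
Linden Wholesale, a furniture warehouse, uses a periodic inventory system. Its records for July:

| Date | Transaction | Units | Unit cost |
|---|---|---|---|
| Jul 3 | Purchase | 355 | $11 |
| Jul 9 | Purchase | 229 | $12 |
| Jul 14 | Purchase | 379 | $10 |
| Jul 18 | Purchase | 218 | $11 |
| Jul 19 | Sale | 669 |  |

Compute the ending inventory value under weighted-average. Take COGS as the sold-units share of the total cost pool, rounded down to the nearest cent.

Jul 19, sell 669: 669/1181 × $12,841.00 → $7,274.02
Ending inventory (cost pool remaining) = $5,566.98
Check: goods available $12,841.00 = COGS $7,274.02 + ending $5,566.98

Ending inventory = $5,566.98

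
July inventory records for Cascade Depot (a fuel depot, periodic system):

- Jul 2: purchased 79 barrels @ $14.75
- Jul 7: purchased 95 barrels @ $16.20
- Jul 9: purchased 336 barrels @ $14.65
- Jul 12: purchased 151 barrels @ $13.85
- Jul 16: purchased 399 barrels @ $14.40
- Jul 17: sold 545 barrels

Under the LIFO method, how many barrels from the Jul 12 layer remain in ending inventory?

5

Jul 17, 545 sold [LIFO — newest first]: 399 @ $14.40 + 146 @ $13.85 = $7,767.70
Ending inventory: 79 @ $14.75 + 95 @ $16.20 + 336 @ $14.65 + 5 @ $13.85 = $7,695.90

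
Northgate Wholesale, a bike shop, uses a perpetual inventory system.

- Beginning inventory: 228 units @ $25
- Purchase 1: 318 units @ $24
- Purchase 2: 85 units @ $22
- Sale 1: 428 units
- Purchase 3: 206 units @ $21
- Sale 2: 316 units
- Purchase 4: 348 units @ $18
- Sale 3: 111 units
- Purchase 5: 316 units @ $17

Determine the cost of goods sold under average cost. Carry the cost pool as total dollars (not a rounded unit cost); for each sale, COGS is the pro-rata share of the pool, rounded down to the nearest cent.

COGS = $19,536.42

After Beginning: 228 on hand, pool $5,700.00 (≈ $25.0000 each)
After Purchase 1: 546 on hand, pool $13,332.00 (≈ $24.4176 each)
After Purchase 2: 631 on hand, pool $15,202.00 (≈ $24.0919 each)
Sale 1, sell 428: 428/631 × $15,202.00 → $10,311.34
After Purchase 3: 409 on hand, pool $9,216.66 (≈ $22.5346 each)
Sale 2, sell 316: 316/409 × $9,216.66 → $7,120.94
After Purchase 4: 441 on hand, pool $8,359.72 (≈ $18.9563 each)
Sale 3, sell 111: 111/441 × $8,359.72 → $2,104.14
After Purchase 5: 646 on hand, pool $11,627.58 (≈ $17.9993 each)
Total COGS = $10,311.34 + $7,120.94 + $2,104.14 = $19,536.42
Ending inventory (cost pool remaining) = $11,627.58
Check: goods available $31,164.00 = COGS $19,536.42 + ending $11,627.58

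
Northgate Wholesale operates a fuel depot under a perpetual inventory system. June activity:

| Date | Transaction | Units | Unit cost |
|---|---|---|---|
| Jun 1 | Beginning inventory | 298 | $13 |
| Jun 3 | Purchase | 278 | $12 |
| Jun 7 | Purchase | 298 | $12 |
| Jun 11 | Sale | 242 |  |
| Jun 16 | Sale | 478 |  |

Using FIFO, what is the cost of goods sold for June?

Jun 11, 242 sold [FIFO — oldest first]: 242 @ $13 = $3,146
Jun 16, 478 sold [FIFO — oldest first]: 56 @ $13 + 278 @ $12 + 144 @ $12 = $5,792
Total COGS = $3,146 + $5,792 = $8,938
Ending inventory: 154 @ $12 = $1,848
Check: goods available $10,786 = COGS $8,938 + ending $1,848

COGS = $8,938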